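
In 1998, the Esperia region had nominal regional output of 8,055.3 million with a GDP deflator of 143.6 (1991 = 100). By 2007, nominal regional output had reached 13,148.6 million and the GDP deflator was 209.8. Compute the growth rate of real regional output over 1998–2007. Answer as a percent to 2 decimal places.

11.72%

Real regional output 1998 = 8055.3 / 1.436 = 5609.54.
Real regional output 2007 = 13148.6 / 2.098 = 6267.21.
Real growth = 6267.21 / 5609.54 − 1 = 0.1172.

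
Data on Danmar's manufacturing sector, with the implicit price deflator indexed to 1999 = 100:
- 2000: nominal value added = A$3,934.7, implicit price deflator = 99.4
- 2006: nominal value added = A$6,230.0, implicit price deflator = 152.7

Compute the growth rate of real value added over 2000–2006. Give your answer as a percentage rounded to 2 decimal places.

3.07%

Deflate each year: 2000 → 3934.7/0.994 = 3958.45; 2006 → 6230.0/1.527 = 4079.90.
So real value added changed by 4079.90/3958.45 − 1 = 0.0307, i.e. 3.07%.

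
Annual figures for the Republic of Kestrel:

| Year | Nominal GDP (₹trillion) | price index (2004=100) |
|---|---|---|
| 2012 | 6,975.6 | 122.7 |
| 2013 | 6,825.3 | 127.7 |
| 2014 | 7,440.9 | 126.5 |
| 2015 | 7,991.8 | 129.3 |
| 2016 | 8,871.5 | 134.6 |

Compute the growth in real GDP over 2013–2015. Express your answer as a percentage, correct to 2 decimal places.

Real GDP 2013 = 6825.3/1.277 = 5344.79.
Real GDP 2015 = 7991.8/1.293 = 6180.82.
Change = 6180.82/5344.79 − 1 = 0.1564.

15.64%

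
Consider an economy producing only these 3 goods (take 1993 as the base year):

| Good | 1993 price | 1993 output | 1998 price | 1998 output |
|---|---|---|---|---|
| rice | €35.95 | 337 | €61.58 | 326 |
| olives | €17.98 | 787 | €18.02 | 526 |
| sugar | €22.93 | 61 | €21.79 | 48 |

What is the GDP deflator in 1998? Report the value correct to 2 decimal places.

Nominal GDP 1998 = 61.58·326 + 18.02·526 + 21.79·48 = 30599.52.
Real GDP 1998 (at 1993 prices) = 35.95·326 + 17.98·526 + 22.93·48 = 22277.82.
Deflator = Nominal/Real × 100 = 30599.52/22277.82 × 100 = 137.354.

137.35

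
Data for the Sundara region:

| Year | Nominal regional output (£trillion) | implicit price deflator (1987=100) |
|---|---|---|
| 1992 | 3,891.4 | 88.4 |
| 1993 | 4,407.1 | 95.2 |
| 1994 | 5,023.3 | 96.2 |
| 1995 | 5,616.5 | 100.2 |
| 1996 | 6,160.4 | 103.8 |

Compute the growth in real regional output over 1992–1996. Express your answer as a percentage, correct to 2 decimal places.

34.82%

Real regional output 1992 = 3891.4/0.884 = 4402.04.
Real regional output 1996 = 6160.4/1.038 = 5934.87.
Change = 5934.87/4402.04 − 1 = 0.3482.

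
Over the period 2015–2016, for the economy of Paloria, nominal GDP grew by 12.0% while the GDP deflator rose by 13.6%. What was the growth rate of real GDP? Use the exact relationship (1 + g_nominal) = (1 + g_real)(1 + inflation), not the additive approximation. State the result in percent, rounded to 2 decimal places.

(1 + g_nom) = (1 + g_real)(1 + π), so g_real = 1.1200 / 1.1360 − 1 = -0.01408.

-1.41%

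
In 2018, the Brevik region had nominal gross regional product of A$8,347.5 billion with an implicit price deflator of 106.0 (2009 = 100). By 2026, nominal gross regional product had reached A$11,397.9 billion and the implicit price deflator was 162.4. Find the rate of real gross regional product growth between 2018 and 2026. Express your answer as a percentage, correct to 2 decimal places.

Real gross regional product 2018 = 8347.5 / 1.060 = 7875.00.
Real gross regional product 2026 = 11397.9 / 1.624 = 7018.41.
Real growth = 7018.41 / 7875.00 − 1 = -0.1088.

-10.88%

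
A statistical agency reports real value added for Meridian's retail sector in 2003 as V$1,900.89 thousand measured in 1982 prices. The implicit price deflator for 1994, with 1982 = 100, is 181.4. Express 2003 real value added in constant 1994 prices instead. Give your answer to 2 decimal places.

V$3,448.21 thousand

Real value added in 1994 prices = Real value added in 1982 prices × (P_1994/P_1982) = 1900.89 × 1.814 = 3448.21.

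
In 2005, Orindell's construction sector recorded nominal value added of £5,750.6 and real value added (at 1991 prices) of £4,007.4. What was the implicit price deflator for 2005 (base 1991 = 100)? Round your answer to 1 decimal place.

implicit price deflator = (Nominal / Real) × 100 = 5750.6 / 4007.4 × 100 = 143.50.

143.5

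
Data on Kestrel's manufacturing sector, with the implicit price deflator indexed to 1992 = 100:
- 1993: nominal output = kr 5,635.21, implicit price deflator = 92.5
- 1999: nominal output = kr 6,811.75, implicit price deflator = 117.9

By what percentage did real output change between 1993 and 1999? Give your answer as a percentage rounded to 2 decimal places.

-5.16%

Real output 1993 = 5635.21 / 0.925 = 6092.12.
Real output 1999 = 6811.75 / 1.179 = 5777.57.
Real growth = 5777.57 / 6092.12 − 1 = -0.0516.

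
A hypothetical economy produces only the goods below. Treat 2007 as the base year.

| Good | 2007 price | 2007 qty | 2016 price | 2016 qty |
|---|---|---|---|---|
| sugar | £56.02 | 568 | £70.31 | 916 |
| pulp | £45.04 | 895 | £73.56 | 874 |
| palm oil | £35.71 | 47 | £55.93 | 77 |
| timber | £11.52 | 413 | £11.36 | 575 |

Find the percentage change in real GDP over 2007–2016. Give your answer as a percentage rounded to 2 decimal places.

27.35%

Real GDP 2007 = Nominal GDP 2007 = 56.02·568 + 45.04·895 + 35.71·47 + 11.52·413 = 78566.29.
Real GDP 2016 (at 2007 prices) = 56.02·916 + 45.04·874 + 35.71·77 + 11.52·575 = 100052.95.
Real growth = 100052.95/78566.29 − 1 = 0.2735.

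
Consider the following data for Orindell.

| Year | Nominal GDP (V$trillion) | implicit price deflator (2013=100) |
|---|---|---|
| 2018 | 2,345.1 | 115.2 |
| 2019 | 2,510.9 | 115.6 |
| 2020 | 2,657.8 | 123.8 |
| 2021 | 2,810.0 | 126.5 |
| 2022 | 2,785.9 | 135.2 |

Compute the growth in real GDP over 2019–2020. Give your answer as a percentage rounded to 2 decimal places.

-1.16%

Real GDP 2019 = 2510.9/1.156 = 2172.06.
Real GDP 2020 = 2657.8/1.238 = 2146.85.
Change = 2146.85/2172.06 − 1 = -0.0116.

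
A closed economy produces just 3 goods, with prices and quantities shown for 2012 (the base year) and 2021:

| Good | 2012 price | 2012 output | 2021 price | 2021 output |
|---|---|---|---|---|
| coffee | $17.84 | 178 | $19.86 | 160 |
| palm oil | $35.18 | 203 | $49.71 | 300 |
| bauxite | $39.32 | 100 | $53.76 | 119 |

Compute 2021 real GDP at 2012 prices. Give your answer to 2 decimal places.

Real GDP 2021 = Σ (p_2012 × q_2021) = 17.84·160 + 35.18·300 + 39.32·119 = 18087.48.

$18087.48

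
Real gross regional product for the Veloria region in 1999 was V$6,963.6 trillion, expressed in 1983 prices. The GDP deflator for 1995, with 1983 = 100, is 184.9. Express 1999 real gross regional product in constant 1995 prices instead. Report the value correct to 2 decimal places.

Real gross regional product in 1995 prices = Real gross regional product in 1983 prices × (P_1995/P_1983) = 6963.6 × 1.849 = 12875.70.

V$12,875.70 trillion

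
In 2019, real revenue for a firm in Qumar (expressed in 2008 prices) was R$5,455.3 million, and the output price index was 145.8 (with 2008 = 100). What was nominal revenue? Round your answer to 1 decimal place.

R$7,953.8 million

Nominal revenue = Real × (output price index/100) = 5455.3 × 1.458 = 7953.83.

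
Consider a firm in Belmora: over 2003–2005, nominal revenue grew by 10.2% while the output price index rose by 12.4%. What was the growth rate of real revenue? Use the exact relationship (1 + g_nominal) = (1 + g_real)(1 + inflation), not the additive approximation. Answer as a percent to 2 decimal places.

(1 + g_nom) = (1 + g_real)(1 + π), so g_real = 1.1020 / 1.1240 − 1 = -0.01957.

-1.96%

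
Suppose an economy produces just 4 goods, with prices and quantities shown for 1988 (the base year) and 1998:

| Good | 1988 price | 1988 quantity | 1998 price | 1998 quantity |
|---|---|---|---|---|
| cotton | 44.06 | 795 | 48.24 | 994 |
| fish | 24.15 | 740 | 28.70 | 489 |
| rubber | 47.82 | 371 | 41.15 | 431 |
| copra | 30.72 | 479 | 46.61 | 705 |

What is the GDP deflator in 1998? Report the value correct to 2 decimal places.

115.03

Nominal GDP 1998 = 48.24·994 + 28.70·489 + 41.15·431 + 46.61·705 = 112580.56.
Real GDP 1998 (at 1988 prices) = 44.06·994 + 24.15·489 + 47.82·431 + 30.72·705 = 97873.01.
Deflator = Nominal/Real × 100 = 112580.56/97873.01 × 100 = 115.027.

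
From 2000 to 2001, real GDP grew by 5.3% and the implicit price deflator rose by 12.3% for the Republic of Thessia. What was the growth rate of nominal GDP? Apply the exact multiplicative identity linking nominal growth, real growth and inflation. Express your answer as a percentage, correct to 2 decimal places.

(1 + g_nom) = (1 + g_real)(1 + π) = 1.0530 × 1.1230 = 1.18252.

18.25%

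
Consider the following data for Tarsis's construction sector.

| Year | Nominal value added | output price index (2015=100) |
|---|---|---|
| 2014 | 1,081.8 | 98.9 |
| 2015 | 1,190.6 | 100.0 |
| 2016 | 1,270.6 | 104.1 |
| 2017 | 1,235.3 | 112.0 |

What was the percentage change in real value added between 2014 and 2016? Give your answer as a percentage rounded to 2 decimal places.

11.59%

Real value added 2014 = 1081.8/0.989 = 1093.83.
Real value added 2016 = 1270.6/1.041 = 1220.56.
Change = 1220.56/1093.83 − 1 = 0.1159.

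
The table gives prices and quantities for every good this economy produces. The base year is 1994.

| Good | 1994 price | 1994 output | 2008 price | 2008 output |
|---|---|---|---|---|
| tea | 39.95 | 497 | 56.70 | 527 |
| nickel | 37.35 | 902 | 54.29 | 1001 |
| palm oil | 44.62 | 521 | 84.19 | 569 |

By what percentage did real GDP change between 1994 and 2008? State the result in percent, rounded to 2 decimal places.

Real GDP 1994 = Nominal GDP 1994 = 39.95·497 + 37.35·902 + 44.62·521 = 76791.87.
Real GDP 2008 (at 1994 prices) = 39.95·527 + 37.35·1001 + 44.62·569 = 83829.78.
Real growth = 83829.78/76791.87 − 1 = 0.0916.

9.16%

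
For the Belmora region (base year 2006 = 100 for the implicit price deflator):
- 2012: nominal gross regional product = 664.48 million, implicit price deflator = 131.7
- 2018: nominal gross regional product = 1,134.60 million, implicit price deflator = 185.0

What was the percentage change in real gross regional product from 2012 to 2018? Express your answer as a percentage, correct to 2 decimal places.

21.56%

Real gross regional product 2012 = 664.48 / 1.317 = 504.54.
Real gross regional product 2018 = 1134.60 / 1.850 = 613.30.
Real growth = 613.30 / 504.54 − 1 = 0.2156.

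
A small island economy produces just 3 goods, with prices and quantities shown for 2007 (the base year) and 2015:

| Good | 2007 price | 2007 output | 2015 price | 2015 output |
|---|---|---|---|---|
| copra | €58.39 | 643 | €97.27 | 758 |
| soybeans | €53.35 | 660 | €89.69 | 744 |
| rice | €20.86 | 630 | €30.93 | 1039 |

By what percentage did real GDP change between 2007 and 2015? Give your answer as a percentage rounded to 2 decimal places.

Real GDP 2007 = Nominal GDP 2007 = 58.39·643 + 53.35·660 + 20.86·630 = 85897.57.
Real GDP 2015 (at 2007 prices) = 58.39·758 + 53.35·744 + 20.86·1039 = 105625.56.
Real growth = 105625.56/85897.57 − 1 = 0.2297.

22.97%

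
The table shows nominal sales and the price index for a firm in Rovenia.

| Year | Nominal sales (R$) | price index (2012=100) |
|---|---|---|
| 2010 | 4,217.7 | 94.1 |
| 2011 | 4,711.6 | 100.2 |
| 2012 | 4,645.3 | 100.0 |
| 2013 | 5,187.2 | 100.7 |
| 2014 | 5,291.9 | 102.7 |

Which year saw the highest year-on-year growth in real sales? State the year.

2011: real = 4711.6/1.002 = 4702.20; growth vs 2010 (4482.15) = 4.91%.
2012: real = 4645.3/1.000 = 4645.30; growth vs 2011 (4702.20) = -1.21%.
2013: real = 5187.2/1.007 = 5151.14; growth vs 2012 (4645.30) = 10.89%.
2014: real = 5291.9/1.027 = 5152.78; growth vs 2013 (5151.14) = 0.03%.

2013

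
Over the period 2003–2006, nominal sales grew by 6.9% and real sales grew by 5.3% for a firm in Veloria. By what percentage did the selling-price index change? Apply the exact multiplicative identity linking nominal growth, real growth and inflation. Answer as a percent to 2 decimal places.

1.52%

(1 + g_nom) = (1 + g_real)(1 + π), so π = 1.0690 / 1.0530 − 1 = 0.01519.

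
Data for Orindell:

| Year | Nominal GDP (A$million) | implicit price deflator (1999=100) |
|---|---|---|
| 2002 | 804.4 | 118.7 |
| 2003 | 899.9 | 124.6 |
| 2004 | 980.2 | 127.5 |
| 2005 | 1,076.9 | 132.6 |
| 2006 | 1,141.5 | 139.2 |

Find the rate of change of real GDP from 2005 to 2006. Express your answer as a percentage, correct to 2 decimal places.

0.97%

Real GDP 2005 = 1076.9/1.326 = 812.14.
Real GDP 2006 = 1141.5/1.392 = 820.04.
Change = 820.04/812.14 − 1 = 0.0097.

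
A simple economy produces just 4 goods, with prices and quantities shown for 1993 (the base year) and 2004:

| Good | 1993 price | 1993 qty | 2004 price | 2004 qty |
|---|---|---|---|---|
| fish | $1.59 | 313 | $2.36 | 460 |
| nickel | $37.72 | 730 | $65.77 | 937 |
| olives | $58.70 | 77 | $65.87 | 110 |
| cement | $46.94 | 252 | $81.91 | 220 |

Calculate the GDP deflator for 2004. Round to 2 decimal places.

Nominal GDP 2004 = 2.36·460 + 65.77·937 + 65.87·110 + 81.91·220 = 87977.99.
Real GDP 2004 (at 1993 prices) = 1.59·460 + 37.72·937 + 58.70·110 + 46.94·220 = 52858.84.
Deflator = Nominal/Real × 100 = 87977.99/52858.84 × 100 = 166.440.

166.44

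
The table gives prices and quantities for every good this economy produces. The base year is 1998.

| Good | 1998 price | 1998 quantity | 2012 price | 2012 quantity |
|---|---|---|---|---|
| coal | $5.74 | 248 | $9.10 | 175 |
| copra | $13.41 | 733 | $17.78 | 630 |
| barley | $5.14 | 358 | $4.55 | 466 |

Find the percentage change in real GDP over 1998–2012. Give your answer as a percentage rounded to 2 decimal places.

Real GDP 1998 = Nominal GDP 1998 = 5.74·248 + 13.41·733 + 5.14·358 = 13093.17.
Real GDP 2012 (at 1998 prices) = 5.74·175 + 13.41·630 + 5.14·466 = 11848.04.
Real growth = 11848.04/13093.17 − 1 = -0.0951.

-9.51%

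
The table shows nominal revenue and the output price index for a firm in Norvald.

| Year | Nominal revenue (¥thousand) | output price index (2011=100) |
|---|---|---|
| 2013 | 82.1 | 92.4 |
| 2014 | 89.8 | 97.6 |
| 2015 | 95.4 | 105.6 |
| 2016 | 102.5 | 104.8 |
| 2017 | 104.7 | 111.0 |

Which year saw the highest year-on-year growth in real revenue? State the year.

2014: real = 89.8/0.976 = 92.01; growth vs 2013 (88.85) = 3.56%.
2015: real = 95.4/1.056 = 90.34; growth vs 2014 (92.01) = -1.82%.
2016: real = 102.5/1.048 = 97.81; growth vs 2015 (90.34) = 8.27%.
2017: real = 104.7/1.110 = 94.32; growth vs 2016 (97.81) = -3.57%.

2016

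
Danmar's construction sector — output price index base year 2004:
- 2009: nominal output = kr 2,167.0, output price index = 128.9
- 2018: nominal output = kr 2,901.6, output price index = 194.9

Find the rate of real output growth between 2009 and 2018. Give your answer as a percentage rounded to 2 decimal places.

Deflate each year: 2009 → 2167.0/1.289 = 1681.15; 2018 → 2901.6/1.949 = 1488.76.
So real output changed by 1488.76/1681.15 − 1 = -0.1144, i.e. -11.44%.

-11.44%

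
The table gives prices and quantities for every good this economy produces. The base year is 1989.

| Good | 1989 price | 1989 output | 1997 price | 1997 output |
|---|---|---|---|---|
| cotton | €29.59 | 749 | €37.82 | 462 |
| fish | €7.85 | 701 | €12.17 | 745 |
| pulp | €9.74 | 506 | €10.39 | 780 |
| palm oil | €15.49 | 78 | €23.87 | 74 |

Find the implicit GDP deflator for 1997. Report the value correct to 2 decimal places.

Nominal GDP 1997 = 37.82·462 + 12.17·745 + 10.39·780 + 23.87·74 = 36410.07.
Real GDP 1997 (at 1989 prices) = 29.59·462 + 7.85·745 + 9.74·780 + 15.49·74 = 28262.29.
Deflator = Nominal/Real × 100 = 36410.07/28262.29 × 100 = 128.829.

128.83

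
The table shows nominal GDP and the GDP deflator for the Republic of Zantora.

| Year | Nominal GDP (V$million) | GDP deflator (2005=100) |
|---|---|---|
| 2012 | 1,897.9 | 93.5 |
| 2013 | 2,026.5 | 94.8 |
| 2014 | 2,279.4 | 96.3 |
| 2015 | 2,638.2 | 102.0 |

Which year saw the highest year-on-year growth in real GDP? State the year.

2014

2013: real = 2026.5/0.948 = 2137.66; growth vs 2012 (2029.84) = 5.31%.
2014: real = 2279.4/0.963 = 2366.98; growth vs 2013 (2137.66) = 10.73%.
2015: real = 2638.2/1.020 = 2586.47; growth vs 2014 (2366.98) = 9.27%.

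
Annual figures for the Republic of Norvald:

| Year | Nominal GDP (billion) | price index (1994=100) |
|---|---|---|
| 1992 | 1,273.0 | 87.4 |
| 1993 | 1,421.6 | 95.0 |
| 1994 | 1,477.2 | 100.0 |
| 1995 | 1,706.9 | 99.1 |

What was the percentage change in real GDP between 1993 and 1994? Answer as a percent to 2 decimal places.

Real GDP 1993 = 1421.6/0.950 = 1496.42.
Real GDP 1994 = 1477.2/1.000 = 1477.20.
Change = 1477.20/1496.42 − 1 = -0.0128.

-1.28%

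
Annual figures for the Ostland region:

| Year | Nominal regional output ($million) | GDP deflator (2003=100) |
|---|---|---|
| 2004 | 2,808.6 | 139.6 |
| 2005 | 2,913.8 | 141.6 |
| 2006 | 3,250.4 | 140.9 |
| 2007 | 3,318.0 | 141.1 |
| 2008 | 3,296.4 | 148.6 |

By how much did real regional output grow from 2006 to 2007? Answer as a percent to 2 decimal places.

Real regional output 2006 = 3250.4/1.409 = 2306.88.
Real regional output 2007 = 3318.0/1.411 = 2351.52.
Change = 2351.52/2306.88 − 1 = 0.0194.

1.94%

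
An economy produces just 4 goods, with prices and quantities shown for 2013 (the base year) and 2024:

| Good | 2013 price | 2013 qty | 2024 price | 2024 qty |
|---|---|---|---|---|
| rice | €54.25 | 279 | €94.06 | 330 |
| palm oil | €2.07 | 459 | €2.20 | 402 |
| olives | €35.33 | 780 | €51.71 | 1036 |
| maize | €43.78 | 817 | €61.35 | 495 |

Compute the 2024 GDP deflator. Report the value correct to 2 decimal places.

Nominal GDP 2024 = 94.06·330 + 2.20·402 + 51.71·1036 + 61.35·495 = 115864.01.
Real GDP 2024 (at 2013 prices) = 54.25·330 + 2.07·402 + 35.33·1036 + 43.78·495 = 77007.62.
Deflator = Nominal/Real × 100 = 115864.01/77007.62 × 100 = 150.458.

150.46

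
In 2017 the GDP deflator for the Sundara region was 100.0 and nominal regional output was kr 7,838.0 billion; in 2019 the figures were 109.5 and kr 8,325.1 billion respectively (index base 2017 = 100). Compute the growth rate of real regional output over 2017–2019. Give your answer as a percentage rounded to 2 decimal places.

Real regional output 2017 = 7838.0 / 1.000 = 7838.00.
Real regional output 2019 = 8325.1 / 1.095 = 7602.83.
Real growth = 7602.83 / 7838.00 − 1 = -0.0300.

-3.00%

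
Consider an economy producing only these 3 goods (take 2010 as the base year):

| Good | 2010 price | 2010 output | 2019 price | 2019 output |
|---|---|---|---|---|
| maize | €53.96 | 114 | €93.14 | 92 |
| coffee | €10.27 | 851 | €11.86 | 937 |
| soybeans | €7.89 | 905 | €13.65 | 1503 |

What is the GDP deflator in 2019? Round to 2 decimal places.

152.00

Nominal GDP 2019 = 93.14·92 + 11.86·937 + 13.65·1503 = 40197.65.
Real GDP 2019 (at 2010 prices) = 53.96·92 + 10.27·937 + 7.89·1503 = 26445.98.
Deflator = Nominal/Real × 100 = 40197.65/26445.98 × 100 = 151.999.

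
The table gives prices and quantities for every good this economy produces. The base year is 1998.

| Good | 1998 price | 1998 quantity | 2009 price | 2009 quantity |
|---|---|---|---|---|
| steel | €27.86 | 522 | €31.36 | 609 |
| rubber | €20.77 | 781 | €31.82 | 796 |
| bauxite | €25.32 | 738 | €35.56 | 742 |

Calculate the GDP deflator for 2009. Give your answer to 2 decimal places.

Nominal GDP 2009 = 31.36·609 + 31.82·796 + 35.56·742 = 70812.48.
Real GDP 2009 (at 1998 prices) = 27.86·609 + 20.77·796 + 25.32·742 = 52287.10.
Deflator = Nominal/Real × 100 = 70812.48/52287.10 × 100 = 135.430.

135.43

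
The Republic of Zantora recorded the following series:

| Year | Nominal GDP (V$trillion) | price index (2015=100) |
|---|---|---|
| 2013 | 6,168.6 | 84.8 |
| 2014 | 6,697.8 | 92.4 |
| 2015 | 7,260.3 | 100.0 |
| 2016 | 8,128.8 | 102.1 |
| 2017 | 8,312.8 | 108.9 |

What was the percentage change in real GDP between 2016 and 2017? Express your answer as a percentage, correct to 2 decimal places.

Real GDP 2016 = 8128.8/1.021 = 7961.61.
Real GDP 2017 = 8312.8/1.089 = 7633.43.
Change = 7633.43/7961.61 − 1 = -0.0412.

-4.12%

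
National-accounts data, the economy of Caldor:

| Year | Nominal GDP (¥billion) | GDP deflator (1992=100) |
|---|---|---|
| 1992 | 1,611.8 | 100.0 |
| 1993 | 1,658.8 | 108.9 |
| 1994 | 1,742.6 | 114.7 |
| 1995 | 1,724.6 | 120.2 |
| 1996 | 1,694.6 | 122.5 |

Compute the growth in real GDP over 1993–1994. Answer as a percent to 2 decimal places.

-0.26%

Real GDP 1993 = 1658.8/1.089 = 1523.23.
Real GDP 1994 = 1742.6/1.147 = 1519.27.
Change = 1519.27/1523.23 − 1 = -0.0026.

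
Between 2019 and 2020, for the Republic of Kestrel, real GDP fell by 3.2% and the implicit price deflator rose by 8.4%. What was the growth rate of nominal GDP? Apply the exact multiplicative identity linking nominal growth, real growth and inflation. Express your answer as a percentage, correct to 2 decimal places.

4.93%

(1 + g_nom) = (1 + g_real)(1 + π) = 0.9680 × 1.0840 = 1.04931.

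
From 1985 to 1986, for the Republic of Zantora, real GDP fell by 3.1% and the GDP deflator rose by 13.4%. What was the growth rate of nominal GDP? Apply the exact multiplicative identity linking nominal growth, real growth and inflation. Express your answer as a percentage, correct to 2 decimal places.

9.88%

(1 + g_nom) = (1 + g_real)(1 + π) = 0.9690 × 1.1340 = 1.09885.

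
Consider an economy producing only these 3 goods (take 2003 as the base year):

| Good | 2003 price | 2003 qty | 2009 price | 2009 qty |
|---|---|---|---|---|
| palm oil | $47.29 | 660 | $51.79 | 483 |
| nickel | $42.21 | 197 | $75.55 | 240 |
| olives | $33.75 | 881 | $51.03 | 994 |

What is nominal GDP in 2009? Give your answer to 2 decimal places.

Nominal GDP 2009 = Σ (p_2009 × q_2009) = 51.79·483 + 75.55·240 + 51.03·994 = 93870.39.

$93870.39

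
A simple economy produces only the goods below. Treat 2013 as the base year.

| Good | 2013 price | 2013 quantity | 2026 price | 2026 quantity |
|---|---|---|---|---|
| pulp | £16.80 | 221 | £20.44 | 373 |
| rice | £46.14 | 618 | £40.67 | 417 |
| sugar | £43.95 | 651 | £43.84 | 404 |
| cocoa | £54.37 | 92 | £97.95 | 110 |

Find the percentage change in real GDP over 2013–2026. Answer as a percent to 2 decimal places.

Real GDP 2013 = Nominal GDP 2013 = 16.80·221 + 46.14·618 + 43.95·651 + 54.37·92 = 65840.81.
Real GDP 2026 (at 2013 prices) = 16.80·373 + 46.14·417 + 43.95·404 + 54.37·110 = 49243.28.
Real growth = 49243.28/65840.81 − 1 = -0.2521.

-25.21%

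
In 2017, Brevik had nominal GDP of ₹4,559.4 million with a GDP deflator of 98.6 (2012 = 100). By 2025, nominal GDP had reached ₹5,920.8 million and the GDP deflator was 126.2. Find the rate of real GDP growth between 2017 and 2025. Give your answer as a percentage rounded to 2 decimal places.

Real GDP 2017 = 4559.4 / 0.986 = 4624.14.
Real GDP 2025 = 5920.8 / 1.262 = 4691.60.
Real growth = 4691.60 / 4624.14 − 1 = 0.0146.

1.46%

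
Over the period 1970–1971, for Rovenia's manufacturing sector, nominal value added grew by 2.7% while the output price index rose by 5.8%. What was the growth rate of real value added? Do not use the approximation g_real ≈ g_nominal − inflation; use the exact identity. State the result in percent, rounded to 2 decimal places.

-2.93%

(1 + g_nom) = (1 + g_real)(1 + π), so g_real = 1.0270 / 1.0580 − 1 = -0.02930.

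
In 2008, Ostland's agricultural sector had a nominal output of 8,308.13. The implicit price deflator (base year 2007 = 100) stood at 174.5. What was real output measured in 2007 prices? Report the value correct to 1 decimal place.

4,761.1

Real output = Nominal / (implicit price deflator/100) = 8308.13 / 1.745 = 4761.11.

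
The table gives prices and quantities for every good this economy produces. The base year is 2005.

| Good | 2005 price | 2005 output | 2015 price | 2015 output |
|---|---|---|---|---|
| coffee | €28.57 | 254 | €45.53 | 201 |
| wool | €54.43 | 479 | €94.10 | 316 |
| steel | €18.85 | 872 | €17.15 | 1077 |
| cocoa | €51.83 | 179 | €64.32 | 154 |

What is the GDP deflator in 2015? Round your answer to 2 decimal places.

131.31

Nominal GDP 2015 = 45.53·201 + 94.10·316 + 17.15·1077 + 64.32·154 = 67262.96.
Real GDP 2015 (at 2005 prices) = 28.57·201 + 54.43·316 + 18.85·1077 + 51.83·154 = 51225.72.
Deflator = Nominal/Real × 100 = 67262.96/51225.72 × 100 = 131.307.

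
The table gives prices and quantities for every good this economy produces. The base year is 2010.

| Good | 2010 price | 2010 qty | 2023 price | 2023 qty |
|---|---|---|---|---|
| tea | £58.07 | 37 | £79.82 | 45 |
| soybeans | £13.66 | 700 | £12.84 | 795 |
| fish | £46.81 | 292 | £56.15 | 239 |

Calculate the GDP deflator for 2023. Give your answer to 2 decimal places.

110.38

Nominal GDP 2023 = 79.82·45 + 12.84·795 + 56.15·239 = 27219.55.
Real GDP 2023 (at 2010 prices) = 58.07·45 + 13.66·795 + 46.81·239 = 24660.44.
Deflator = Nominal/Real × 100 = 27219.55/24660.44 × 100 = 110.377.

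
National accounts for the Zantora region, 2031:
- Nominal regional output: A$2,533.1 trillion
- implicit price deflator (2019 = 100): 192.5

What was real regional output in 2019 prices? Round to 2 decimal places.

A$1,315.90 trillion

Real regional output = Nominal / (implicit price deflator/100) = 2533.1 / 1.925 = 1315.90.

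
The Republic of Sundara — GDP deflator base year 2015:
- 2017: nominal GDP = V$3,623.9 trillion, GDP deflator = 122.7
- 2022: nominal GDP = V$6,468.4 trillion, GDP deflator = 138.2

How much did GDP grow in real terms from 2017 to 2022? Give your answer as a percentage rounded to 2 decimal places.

Real GDP 2017 = 3623.9 / 1.227 = 2953.46.
Real GDP 2022 = 6468.4 / 1.382 = 4680.46.
Real growth = 4680.46 / 2953.46 − 1 = 0.5847.

58.47%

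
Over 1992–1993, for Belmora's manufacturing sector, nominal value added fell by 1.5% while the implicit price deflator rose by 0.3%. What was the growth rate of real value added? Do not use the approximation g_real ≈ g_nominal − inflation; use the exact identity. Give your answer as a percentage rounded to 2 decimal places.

-1.79%

(1 + g_nom) = (1 + g_real)(1 + π), so g_real = 0.9850 / 1.0030 − 1 = -0.01795.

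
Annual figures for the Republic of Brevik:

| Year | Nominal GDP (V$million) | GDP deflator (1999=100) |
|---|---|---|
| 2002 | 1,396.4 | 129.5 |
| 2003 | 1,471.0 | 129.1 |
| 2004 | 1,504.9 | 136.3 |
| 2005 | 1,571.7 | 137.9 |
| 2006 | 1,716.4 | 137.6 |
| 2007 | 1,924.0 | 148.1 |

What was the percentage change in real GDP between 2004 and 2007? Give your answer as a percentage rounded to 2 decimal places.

17.66%

Real GDP 2004 = 1504.9/1.363 = 1104.11.
Real GDP 2007 = 1924.0/1.481 = 1299.12.
Change = 1299.12/1104.11 − 1 = 0.1766.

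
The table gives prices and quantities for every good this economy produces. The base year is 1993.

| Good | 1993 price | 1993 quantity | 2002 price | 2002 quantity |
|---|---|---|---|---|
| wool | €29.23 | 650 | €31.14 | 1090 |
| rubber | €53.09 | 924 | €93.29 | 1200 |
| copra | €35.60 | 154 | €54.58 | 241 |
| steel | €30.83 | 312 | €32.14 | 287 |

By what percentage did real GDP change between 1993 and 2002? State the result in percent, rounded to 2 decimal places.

Real GDP 1993 = Nominal GDP 1993 = 29.23·650 + 53.09·924 + 35.60·154 + 30.83·312 = 83156.02.
Real GDP 2002 (at 1993 prices) = 29.23·1090 + 53.09·1200 + 35.60·241 + 30.83·287 = 112996.51.
Real growth = 112996.51/83156.02 − 1 = 0.3588.

35.88%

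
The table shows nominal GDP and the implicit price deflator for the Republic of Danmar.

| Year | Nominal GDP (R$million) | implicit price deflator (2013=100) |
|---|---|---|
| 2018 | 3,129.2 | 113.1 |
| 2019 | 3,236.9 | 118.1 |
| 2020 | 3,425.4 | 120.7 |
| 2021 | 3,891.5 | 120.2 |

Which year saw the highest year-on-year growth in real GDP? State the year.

2021

2019: real = 3236.9/1.181 = 2740.81; growth vs 2018 (2766.76) = -0.94%.
2020: real = 3425.4/1.207 = 2837.95; growth vs 2019 (2740.81) = 3.54%.
2021: real = 3891.5/1.202 = 3237.52; growth vs 2020 (2837.95) = 14.08%.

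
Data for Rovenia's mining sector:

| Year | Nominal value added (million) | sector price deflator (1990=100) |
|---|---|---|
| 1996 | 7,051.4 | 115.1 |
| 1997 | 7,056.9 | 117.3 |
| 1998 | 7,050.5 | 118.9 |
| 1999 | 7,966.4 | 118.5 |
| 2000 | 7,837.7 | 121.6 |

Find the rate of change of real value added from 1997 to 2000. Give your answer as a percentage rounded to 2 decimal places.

7.14%

Real value added 1997 = 7056.9/1.173 = 6016.11.
Real value added 2000 = 7837.7/1.216 = 6445.48.
Change = 6445.48/6016.11 − 1 = 0.0714.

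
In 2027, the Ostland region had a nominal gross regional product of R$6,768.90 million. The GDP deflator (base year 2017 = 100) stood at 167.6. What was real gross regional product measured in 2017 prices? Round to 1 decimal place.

R$4,038.7 million

Real gross regional product = Nominal / (GDP deflator/100) = 6768.90 / 1.676 = 4038.72.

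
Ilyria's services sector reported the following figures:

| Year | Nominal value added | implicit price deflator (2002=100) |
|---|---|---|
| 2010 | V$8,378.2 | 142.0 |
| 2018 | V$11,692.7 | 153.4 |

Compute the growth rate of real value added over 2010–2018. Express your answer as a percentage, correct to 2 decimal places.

29.19%

Real value added 2010 = 8378.2 / 1.420 = 5900.14.
Real value added 2018 = 11692.7 / 1.534 = 7622.36.
Real growth = 7622.36 / 5900.14 − 1 = 0.2919.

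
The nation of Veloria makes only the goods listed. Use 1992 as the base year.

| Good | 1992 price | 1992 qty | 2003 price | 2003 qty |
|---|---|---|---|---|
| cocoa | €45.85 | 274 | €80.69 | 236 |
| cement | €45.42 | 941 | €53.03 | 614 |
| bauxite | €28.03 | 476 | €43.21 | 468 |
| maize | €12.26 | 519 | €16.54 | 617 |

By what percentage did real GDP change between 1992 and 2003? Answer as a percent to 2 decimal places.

Real GDP 1992 = Nominal GDP 1992 = 45.85·274 + 45.42·941 + 28.03·476 + 12.26·519 = 75008.34.
Real GDP 2003 (at 1992 prices) = 45.85·236 + 45.42·614 + 28.03·468 + 12.26·617 = 59390.94.
Real growth = 59390.94/75008.34 − 1 = -0.2082.

-20.82%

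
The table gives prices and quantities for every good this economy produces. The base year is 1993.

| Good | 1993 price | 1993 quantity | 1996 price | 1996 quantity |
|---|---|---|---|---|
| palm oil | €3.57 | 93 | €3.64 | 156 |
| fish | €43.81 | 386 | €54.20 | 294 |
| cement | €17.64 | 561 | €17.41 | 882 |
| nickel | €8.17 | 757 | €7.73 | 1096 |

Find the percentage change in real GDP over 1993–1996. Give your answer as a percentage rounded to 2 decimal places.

Real GDP 1993 = Nominal GDP 1993 = 3.57·93 + 43.81·386 + 17.64·561 + 8.17·757 = 33323.40.
Real GDP 1996 (at 1993 prices) = 3.57·156 + 43.81·294 + 17.64·882 + 8.17·1096 = 37949.86.
Real growth = 37949.86/33323.40 − 1 = 0.1388.

13.88%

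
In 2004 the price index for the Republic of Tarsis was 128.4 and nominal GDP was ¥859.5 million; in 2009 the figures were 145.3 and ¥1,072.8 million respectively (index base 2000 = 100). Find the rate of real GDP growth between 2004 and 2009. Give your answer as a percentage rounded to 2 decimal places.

Deflate each year: 2004 → 859.5/1.284 = 669.39; 2009 → 1072.8/1.453 = 738.33.
So real GDP changed by 738.33/669.39 − 1 = 0.1030, i.e. 10.30%.

10.30%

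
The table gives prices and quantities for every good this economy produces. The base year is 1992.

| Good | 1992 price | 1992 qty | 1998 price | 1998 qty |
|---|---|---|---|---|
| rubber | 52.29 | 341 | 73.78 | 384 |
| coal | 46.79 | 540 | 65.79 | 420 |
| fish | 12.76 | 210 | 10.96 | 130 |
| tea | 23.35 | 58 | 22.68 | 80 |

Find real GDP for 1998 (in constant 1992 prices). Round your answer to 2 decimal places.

43257.96

Real GDP 1998 = Σ (p_1992 × q_1998) = 52.29·384 + 46.79·420 + 12.76·130 + 23.35·80 = 43257.96.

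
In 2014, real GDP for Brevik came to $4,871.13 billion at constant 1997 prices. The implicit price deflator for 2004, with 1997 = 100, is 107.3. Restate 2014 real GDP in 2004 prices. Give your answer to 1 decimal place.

$5,226.7 billion

Real GDP in 2004 prices = Real GDP in 1997 prices × (P_2004/P_1997) = 4871.13 × 1.073 = 5226.72.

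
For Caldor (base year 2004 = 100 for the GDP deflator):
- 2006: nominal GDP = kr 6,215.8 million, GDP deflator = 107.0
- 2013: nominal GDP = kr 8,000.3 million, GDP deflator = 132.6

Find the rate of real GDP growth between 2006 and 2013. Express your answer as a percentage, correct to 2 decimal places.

Deflate each year: 2006 → 6215.8/1.070 = 5809.16; 2013 → 8000.3/1.326 = 6033.41.
So real GDP changed by 6033.41/5809.16 − 1 = 0.0386, i.e. 3.86%.

3.86%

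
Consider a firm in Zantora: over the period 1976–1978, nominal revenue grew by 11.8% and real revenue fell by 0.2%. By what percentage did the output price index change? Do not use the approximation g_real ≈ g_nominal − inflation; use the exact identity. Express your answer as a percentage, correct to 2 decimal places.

12.02%

(1 + g_nom) = (1 + g_real)(1 + π), so π = 1.1180 / 0.9980 − 1 = 0.12024.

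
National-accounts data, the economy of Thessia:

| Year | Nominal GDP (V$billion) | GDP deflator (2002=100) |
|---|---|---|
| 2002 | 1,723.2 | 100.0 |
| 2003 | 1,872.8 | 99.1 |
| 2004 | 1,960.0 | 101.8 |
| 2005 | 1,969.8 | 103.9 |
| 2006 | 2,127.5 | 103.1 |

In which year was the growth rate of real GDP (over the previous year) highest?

2003: real = 1872.8/0.991 = 1889.81; growth vs 2002 (1723.20) = 9.67%.
2004: real = 1960.0/1.018 = 1925.34; growth vs 2003 (1889.81) = 1.88%.
2005: real = 1969.8/1.039 = 1895.86; growth vs 2004 (1925.34) = -1.53%.
2006: real = 2127.5/1.031 = 2063.53; growth vs 2005 (1895.86) = 8.84%.

2003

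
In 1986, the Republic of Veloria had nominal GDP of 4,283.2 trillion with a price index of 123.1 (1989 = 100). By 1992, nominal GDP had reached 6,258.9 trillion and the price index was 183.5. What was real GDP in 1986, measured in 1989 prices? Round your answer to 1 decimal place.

3,479.4 trillion

Real GDP = Nominal / (price index/100) = 4283.2 / 1.231 = 3479.45.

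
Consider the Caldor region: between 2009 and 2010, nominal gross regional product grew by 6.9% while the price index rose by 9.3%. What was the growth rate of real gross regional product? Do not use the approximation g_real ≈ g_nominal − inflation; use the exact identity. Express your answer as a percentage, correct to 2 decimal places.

-2.20%

(1 + g_nom) = (1 + g_real)(1 + π), so g_real = 1.0690 / 1.0930 − 1 = -0.02196.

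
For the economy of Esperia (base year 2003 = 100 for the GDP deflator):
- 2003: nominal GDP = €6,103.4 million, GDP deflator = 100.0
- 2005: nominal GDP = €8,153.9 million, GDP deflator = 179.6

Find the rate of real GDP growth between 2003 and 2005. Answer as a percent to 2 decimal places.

Deflate each year: 2003 → 6103.4/1.000 = 6103.40; 2005 → 8153.9/1.796 = 4540.03.
So real GDP changed by 4540.03/6103.40 − 1 = -0.2561, i.e. -25.61%.

-25.61%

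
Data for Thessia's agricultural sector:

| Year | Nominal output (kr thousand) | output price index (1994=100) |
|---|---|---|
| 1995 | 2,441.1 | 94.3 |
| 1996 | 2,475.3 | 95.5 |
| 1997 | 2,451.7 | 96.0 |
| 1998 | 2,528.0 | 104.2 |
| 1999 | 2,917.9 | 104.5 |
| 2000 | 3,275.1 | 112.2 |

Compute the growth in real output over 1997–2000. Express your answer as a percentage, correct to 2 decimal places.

14.30%

Real output 1997 = 2451.7/0.960 = 2553.85.
Real output 2000 = 3275.1/1.122 = 2918.98.
Change = 2918.98/2553.85 − 1 = 0.1430.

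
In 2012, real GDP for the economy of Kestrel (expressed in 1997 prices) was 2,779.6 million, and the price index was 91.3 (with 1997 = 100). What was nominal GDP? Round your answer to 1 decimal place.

2,537.8 million

Nominal GDP = Real × (price index/100) = 2779.6 × 0.913 = 2537.77.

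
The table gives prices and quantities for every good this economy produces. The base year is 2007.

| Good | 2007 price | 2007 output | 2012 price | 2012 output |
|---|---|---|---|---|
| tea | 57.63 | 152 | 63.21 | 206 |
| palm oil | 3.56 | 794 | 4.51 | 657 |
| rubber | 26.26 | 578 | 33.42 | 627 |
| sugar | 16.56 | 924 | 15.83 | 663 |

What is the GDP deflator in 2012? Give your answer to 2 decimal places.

113.87

Nominal GDP 2012 = 63.21·206 + 4.51·657 + 33.42·627 + 15.83·663 = 47433.96.
Real GDP 2012 (at 2007 prices) = 57.63·206 + 3.56·657 + 26.26·627 + 16.56·663 = 41655.00.
Deflator = Nominal/Real × 100 = 47433.96/41655.00 × 100 = 113.873.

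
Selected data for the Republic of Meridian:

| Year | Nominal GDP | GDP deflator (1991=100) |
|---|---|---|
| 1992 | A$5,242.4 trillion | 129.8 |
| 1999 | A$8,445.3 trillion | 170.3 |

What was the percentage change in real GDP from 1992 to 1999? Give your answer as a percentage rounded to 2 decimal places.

22.78%

Real GDP 1992 = 5242.4 / 1.298 = 4038.83.
Real GDP 1999 = 8445.3 / 1.703 = 4959.07.
Real growth = 4959.07 / 4038.83 − 1 = 0.2278.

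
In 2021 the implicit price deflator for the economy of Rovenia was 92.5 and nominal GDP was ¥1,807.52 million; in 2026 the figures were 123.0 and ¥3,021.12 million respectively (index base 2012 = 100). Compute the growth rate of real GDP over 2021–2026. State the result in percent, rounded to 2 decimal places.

Real GDP 2021 = 1807.52 / 0.925 = 1954.08.
Real GDP 2026 = 3021.12 / 1.230 = 2456.20.
Real growth = 2456.20 / 1954.08 − 1 = 0.2570.

25.70%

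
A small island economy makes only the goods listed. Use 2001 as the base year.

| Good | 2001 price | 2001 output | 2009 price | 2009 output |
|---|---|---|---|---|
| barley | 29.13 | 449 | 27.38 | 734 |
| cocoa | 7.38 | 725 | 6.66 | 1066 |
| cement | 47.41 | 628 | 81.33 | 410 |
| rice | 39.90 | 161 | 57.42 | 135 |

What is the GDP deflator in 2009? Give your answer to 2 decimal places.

Nominal GDP 2009 = 27.38·734 + 6.66·1066 + 81.33·410 + 57.42·135 = 68293.48.
Real GDP 2009 (at 2001 prices) = 29.13·734 + 7.38·1066 + 47.41·410 + 39.90·135 = 54073.10.
Deflator = Nominal/Real × 100 = 68293.48/54073.10 × 100 = 126.298.

126.30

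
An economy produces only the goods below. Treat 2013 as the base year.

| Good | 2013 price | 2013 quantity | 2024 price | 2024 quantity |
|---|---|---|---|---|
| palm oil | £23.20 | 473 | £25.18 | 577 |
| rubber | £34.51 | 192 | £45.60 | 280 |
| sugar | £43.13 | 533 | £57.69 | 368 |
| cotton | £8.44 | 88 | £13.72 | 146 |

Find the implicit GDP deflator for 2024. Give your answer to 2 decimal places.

125.84

Nominal GDP 2024 = 25.18·577 + 45.60·280 + 57.69·368 + 13.72·146 = 50529.90.
Real GDP 2024 (at 2013 prices) = 23.20·577 + 34.51·280 + 43.13·368 + 8.44·146 = 40153.28.
Deflator = Nominal/Real × 100 = 50529.90/40153.28 × 100 = 125.843.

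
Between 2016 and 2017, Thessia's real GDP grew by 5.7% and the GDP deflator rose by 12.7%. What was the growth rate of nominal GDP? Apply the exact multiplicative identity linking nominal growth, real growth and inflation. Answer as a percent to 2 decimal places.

(1 + g_nom) = (1 + g_real)(1 + π) = 1.0570 × 1.1270 = 1.19124.

19.12%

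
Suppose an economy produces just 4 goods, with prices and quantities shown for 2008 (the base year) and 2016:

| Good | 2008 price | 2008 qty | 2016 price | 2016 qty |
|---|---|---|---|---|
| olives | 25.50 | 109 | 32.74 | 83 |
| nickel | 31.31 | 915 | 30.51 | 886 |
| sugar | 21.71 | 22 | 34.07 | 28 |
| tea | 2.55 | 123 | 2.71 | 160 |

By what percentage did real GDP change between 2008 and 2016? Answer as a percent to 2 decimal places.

Real GDP 2008 = Nominal GDP 2008 = 25.50·109 + 31.31·915 + 21.71·22 + 2.55·123 = 32219.42.
Real GDP 2016 (at 2008 prices) = 25.50·83 + 31.31·886 + 21.71·28 + 2.55·160 = 30873.04.
Real growth = 30873.04/32219.42 − 1 = -0.0418.

-4.18%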